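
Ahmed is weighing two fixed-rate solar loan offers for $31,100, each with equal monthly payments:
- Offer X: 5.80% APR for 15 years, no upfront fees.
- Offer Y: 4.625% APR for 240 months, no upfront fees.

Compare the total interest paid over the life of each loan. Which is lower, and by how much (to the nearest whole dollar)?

Offer X by $1,090

Offer X: at 5.80% the monthly rate is 0.0048333, so the payment is 31,100 × 0.0048333 / (1 − 1.0048333^−180) = $259.09.
Total interest on Offer X = 180 × $259.09 − $31,100 = $15,536.20.
Offer Y: at 4.625% the monthly rate is 0.0038542, so the payment is 31,100 × 0.0038542 / (1 − 1.0038542^−240) = $198.86.
Total interest on Offer Y = 240 × $198.86 − $31,100 = $16,626.40.
Offer X is lower by $1,090.20.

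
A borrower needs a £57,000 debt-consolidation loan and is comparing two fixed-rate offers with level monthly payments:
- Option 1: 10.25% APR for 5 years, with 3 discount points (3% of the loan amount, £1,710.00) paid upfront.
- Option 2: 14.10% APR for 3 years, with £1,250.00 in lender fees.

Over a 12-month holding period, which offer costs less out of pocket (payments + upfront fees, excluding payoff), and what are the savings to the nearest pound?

Option 1 by £8,333

Option 1: at 10.25% the monthly rate is 0.0085417, so the payment is 57,000 × 0.0085417 / (1 − 1.0085417^−60) = £1,218.11.
Option 2: monthly rate = 14.1%/12 = 0.0117500; payment = 57,000 × 0.0117500 / (1 − (1+0.0117500)^−36) = £1,950.89.
Over 12 months: Option 1 costs 12 × £1,218.11 + £1,710.00 = £16,327.32; Option 2 costs 12 × £1,950.89 + £1,250.00 = £24,660.68.
Option 1 is cheaper by £24,660.68 − £16,327.32 = £8,333.36.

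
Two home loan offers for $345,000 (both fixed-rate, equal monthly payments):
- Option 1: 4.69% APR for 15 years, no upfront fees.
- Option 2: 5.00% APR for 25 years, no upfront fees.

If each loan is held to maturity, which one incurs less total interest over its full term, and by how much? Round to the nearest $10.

Option 1: at 4.69% the monthly rate is 0.0039083, so the payment is 345,000 × 0.0039083 / (1 − 1.0039083^−180) = $2,672.85.
Total interest on Option 1 = 180 × $2,672.85 − $345,000 = $136,113.00.
Option 2: at 5.00% the monthly rate is 0.0041667, so the payment is 345,000 × 0.0041667 / (1 − 1.0041667^−300) = $2,016.84.
Total interest on Option 2 = 300 × $2,016.84 − $345,000 = $260,052.00.
Option 1 is lower by $123,939.00.

Option 1 by $123,940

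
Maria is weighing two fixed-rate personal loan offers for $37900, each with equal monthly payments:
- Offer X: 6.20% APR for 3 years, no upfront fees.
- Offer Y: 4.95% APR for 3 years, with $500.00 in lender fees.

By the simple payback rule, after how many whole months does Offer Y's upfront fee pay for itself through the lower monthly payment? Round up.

Offer X: at 6.20% the monthly rate is 0.0051667, so the payment is 37,900 × 0.0051667 / (1 − 1.0051667^−36) = $1,156.43.
Offer Y: at 4.95% the monthly rate is 0.0041250, so the payment is 37,900 × 0.0041250 / (1 − 1.0041250^−36) = $1,135.05.
Monthly savings = $1,156.43 − $1,135.05 = $21.38.
Break-even = $500.00 / $21.38 = 23.39 → 24 months.

24 months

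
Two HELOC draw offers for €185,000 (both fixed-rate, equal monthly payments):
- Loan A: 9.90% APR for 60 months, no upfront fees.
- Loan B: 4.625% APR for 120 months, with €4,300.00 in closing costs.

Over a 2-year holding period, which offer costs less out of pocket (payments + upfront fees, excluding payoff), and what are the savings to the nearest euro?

Loan B by €43,535

Loan A: at 9.90% the monthly rate is 0.0082500, so the payment is 185,000 × 0.0082500 / (1 − 1.0082500^−60) = €3,921.61.
Loan B: at 4.625% the monthly rate is 0.0038542, so the payment is 185,000 × 0.0038542 / (1 − 1.0038542^−120) = €1,928.48.
Over 24 months: Loan A costs 24 × €3,921.61 = €94,118.64; Loan B costs 24 × €1,928.48 + €4,300.00 = €50,583.52.
Loan B is cheaper by €94,118.64 − €50,583.52 = €43,535.12.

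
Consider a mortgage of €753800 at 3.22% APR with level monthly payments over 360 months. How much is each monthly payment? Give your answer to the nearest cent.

Monthly rate = 3.22%/12 = 0.0026833; payment = 753,800 × 0.0026833 / (1 − (1+0.0026833)^−360) = €3,268.19.

€3,268.19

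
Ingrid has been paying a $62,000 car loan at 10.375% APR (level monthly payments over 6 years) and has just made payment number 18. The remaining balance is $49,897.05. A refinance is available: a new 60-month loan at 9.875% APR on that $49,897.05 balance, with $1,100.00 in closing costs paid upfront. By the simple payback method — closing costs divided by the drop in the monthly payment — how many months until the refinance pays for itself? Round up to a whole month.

Current payment = 62,000 × 10.375%/12 / (1 − (1+0.0086458)^−72) = $1,160.36.
Refinanced payment = 49,897.05 × 0.0082292 / (1 − (1+0.0082292)^−60) = $1,057.10.
Monthly savings = $1,160.36 − $1,057.10 = $103.26.
Break-even = $1,100.00 / $103.26 = 10.65 → 11 months.

11 months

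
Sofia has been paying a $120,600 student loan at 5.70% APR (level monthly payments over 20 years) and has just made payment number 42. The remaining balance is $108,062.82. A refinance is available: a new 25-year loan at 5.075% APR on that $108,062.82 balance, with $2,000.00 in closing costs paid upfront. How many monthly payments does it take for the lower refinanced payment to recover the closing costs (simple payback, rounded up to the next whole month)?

Current payment = 120,600 × 5.7%/12 / (1 − (1+0.0047500)^−240) = $843.27.
Refinanced payment = 108,062.82 × 0.0042292 / (1 − (1+0.0042292)^−300) = $636.46.
Monthly savings = $843.27 − $636.46 = $206.81.
Break-even = $2,000.00 / $206.81 = 9.67 → 10 months.

10 months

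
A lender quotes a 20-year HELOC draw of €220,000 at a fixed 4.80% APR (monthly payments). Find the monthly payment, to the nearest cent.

At 4.80% the monthly rate is 0.0040000, so the payment is 220,000 × 0.0040000 / (1 − 1.0040000^−240) = €1,427.71.

€1,427.71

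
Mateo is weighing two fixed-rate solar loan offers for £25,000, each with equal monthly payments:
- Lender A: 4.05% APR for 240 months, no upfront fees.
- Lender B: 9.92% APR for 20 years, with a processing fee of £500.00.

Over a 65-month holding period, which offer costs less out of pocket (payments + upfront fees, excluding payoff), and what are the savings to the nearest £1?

Lender A: monthly rate = 4.05%/12 = 0.0033750; payment = 25,000 × 0.0033750 / (1 − (1+0.0033750)^−240) = £152.15.
Lender B: at 9.92% the monthly rate is 0.0082667, so the payment is 25,000 × 0.0082667 / (1 − 1.0082667^−240) = £239.93.
Over 65 months: Lender A costs 65 × £152.15 = £9,889.75; Lender B costs 65 × £239.93 + £500.00 = £16,095.45.
Lender A is cheaper by £16,095.45 − £9,889.75 = £6,205.70.

Lender A by £6,206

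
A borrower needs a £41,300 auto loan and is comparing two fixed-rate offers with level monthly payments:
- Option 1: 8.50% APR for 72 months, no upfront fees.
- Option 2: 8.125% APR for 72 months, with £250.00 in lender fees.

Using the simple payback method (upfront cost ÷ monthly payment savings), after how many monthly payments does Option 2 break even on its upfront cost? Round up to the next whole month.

Option 1: at 8.50% the monthly rate is 0.0070833, so the payment is 41,300 × 0.0070833 / (1 − 1.0070833^−72) = £734.25.
Option 2: at 8.125% the monthly rate is 0.0067708, so the payment is 41,300 × 0.0067708 / (1 − 1.0067708^−72) = £726.65.
Monthly savings = £734.25 − £726.65 = £7.60.
Break-even = £250.00 / £7.60 = 32.89 → 33 months.

33 months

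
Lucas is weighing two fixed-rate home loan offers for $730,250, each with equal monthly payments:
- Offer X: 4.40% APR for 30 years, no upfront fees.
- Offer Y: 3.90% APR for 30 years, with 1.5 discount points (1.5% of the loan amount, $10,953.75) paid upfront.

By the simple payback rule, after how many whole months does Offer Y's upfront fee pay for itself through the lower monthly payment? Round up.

52 months

Offer X: at 4.40% the monthly rate is 0.0036667, so the payment is 730,250 × 0.0036667 / (1 − 1.0036667^−360) = $3,656.81.
Offer Y: monthly rate = 3.9%/12 = 0.0032500; payment = 730,250 × 0.0032500 / (1 − (1+0.0032500)^−360) = $3,444.36.
Monthly savings = $3,656.81 − $3,444.36 = $212.45.
Break-even = $10,953.75 / $212.45 = 51.56 → 52 months.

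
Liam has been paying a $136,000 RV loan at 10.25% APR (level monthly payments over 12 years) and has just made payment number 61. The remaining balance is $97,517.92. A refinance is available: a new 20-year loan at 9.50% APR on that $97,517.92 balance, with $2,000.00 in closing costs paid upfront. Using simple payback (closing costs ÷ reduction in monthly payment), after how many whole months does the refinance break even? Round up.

Current payment = 136,000 × 10.25%/12 / (1 − (1+0.0085417)^−144) = $1,645.01.
Refinanced payment = 97,517.92 × 0.0079167 / (1 − (1+0.0079167)^−240) = $908.99.
Monthly savings = $1,645.01 − $908.99 = $736.02.
Break-even = $2,000.00 / $736.02 = 2.72 → 3 months.

3 months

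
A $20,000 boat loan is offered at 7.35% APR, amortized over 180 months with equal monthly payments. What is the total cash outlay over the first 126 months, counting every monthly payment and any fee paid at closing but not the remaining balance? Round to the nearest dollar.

$23,146

Monthly rate = 7.35%/12 = 0.0061250; payment = 20,000 × 0.0061250 / (1 − (1+0.0061250)^−180) = $183.70.
Total outlay = 126 × $183.70 = $23,146.20.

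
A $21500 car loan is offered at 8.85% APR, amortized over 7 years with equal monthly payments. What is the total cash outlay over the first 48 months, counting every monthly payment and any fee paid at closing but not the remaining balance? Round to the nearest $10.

$16,530

At 8.85% the monthly rate is 0.0073750, so the payment is 21,500 × 0.0073750 / (1 − 1.0073750^−84) = $344.28.
Total outlay = 48 × $344.28 = $16,525.44.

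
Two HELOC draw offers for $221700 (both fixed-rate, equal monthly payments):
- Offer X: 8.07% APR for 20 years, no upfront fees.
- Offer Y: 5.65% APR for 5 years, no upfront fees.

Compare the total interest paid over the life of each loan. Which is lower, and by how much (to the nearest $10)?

Offer X: at 8.07% the monthly rate is 0.0067250, so the payment is 221,700 × 0.0067250 / (1 − 1.0067250^−240) = $1,864.06.
Total interest on Offer X = 240 × $1,864.06 − $221,700 = $225,674.40.
Offer Y: at 5.65% the monthly rate is 0.0047083, so the payment is 221,700 × 0.0047083 / (1 − 1.0047083^−60) = $4,250.09.
Total interest on Offer Y = 60 × $4,250.09 − $221,700 = $33,305.40.
Offer Y is lower by $192,369.00.

Offer Y by $192,370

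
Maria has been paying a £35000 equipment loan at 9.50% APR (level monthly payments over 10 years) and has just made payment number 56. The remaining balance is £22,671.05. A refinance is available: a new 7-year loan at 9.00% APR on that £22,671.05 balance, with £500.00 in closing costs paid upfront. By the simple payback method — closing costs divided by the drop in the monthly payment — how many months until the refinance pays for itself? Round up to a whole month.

Current payment = 35,000 × 9.5%/12 / (1 − (1+0.0079167)^−120) = £452.89.
Refinanced payment = 22,671.05 × 0.0075000 / (1 − (1+0.0075000)^−84) = £364.76.
Monthly savings = £452.89 − £364.76 = £88.13.
Break-even = £500.00 / £88.13 = 5.67 → 6 months.

6 months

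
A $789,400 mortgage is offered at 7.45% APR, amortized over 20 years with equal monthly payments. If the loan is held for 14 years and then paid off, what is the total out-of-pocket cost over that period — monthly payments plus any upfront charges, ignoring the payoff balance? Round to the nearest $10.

At 7.45% the monthly rate is 0.0062083, so the payment is 789,400 × 0.0062083 / (1 − 1.0062083^−240) = $6,335.24.
Total outlay = 168 × $6,335.24 = $1,064,320.32.

$1,064,320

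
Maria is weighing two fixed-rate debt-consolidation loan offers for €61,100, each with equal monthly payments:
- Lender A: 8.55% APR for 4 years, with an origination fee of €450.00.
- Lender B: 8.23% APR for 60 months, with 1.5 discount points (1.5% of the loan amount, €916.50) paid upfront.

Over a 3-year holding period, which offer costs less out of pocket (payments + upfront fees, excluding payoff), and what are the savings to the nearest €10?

Lender B by €8,960

Lender A: monthly rate = 8.55%/12 = 0.0071250; payment = 61,100 × 0.0071250 / (1 − (1+0.0071250)^−48) = €1,507.45.
Lender B: at 8.23% the monthly rate is 0.0068583, so the payment is 61,100 × 0.0068583 / (1 − 1.0068583^−60) = €1,245.62.
Over 36 months: Lender A costs 36 × €1,507.45 + €450.00 = €54,718.20; Lender B costs 36 × €1,245.62 + €916.50 = €45,758.82.
Lender B is cheaper by €54,718.20 − €45,758.82 = €8,959.38.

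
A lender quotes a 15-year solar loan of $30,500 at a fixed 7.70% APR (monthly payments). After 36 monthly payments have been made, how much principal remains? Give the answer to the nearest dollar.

With monthly rate i = 7.7%/12 = 0.0064167, the balance after k of n payments is P · [(1+i)^n − (1+i)^k] / [(1+i)^n − 1].
(1+0.0064167)^180 = 3.16233333 and (1+0.0064167)^36 = 1.25892984, so the balance is 30,500 × (3.16233333 − 1.25892984) / (3.16233333 − 1) = $26,847.76.

$26,848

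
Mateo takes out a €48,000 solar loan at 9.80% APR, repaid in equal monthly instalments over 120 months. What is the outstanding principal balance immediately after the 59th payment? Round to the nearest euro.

With monthly rate i = 9.8%/12 = 0.0081667, the balance after k of n payments is P · [(1+i)^n − (1+i)^k] / [(1+i)^n − 1].
(1+0.0081667)^120 = 2.65387275 and (1+0.0081667)^59 = 1.61587482, so the balance is 48,000 × (2.65387275 − 1.61587482) / (2.65387275 − 1) = €30,125.59.

€30,126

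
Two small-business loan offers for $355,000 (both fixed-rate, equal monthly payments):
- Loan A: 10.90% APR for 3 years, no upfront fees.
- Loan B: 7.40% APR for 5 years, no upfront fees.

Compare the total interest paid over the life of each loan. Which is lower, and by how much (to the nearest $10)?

Loan A by $8,000

Loan A: at 10.90% the monthly rate is 0.0090833, so the payment is 355,000 × 0.0090833 / (1 − 1.0090833^−36) = $11,605.44.
Total interest on Loan A = 36 × $11,605.44 − $355,000 = $62,795.84.
Loan B: at 7.40% the monthly rate is 0.0061667, so the payment is 355,000 × 0.0061667 / (1 − 1.0061667^−60) = $7,096.61.
Total interest on Loan B = 60 × $7,096.61 − $355,000 = $70,796.60.
Loan A is lower by $8,000.76.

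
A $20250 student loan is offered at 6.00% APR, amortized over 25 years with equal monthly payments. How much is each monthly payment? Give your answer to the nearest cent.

At 6.00% the monthly rate is 0.0050000, so the payment is 20,250 × 0.0050000 / (1 − 1.0050000^−300) = $130.47.

$130.47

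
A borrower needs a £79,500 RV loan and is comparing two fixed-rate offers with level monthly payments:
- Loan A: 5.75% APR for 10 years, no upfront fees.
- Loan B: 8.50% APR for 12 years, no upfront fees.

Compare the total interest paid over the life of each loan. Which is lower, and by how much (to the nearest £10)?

Loan A: at 5.75% the monthly rate is 0.0047917, so the payment is 79,500 × 0.0047917 / (1 − 1.0047917^−120) = £872.67.
Total interest on Loan A = 120 × £872.67 − £79,500 = £25,220.40.
Loan B: at 8.50% the monthly rate is 0.0070833, so the payment is 79,500 × 0.0070833 / (1 − 1.0070833^−144) = £882.49.
Total interest on Loan B = 144 × £882.49 − £79,500 = £47,578.56.
Loan A is lower by £22,358.16.

Loan A by £22,360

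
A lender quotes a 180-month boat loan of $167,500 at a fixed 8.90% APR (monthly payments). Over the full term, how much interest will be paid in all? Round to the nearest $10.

Monthly rate = 8.9%/12 = 0.0074167; payment = 167,500 × 0.0074167 / (1 − (1+0.0074167)^−180) = $1,688.95.
Total paid = 180 × $1,688.95 = $304,011.00; interest = $304,011.00 − $167,500 = $136,511.00.

$136,510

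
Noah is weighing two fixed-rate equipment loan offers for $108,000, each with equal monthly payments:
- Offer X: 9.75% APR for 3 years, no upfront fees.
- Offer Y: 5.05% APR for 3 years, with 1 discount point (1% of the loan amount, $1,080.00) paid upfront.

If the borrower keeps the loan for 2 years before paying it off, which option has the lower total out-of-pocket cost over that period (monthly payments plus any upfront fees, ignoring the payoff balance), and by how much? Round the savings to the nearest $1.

Offer Y by $4,510

Offer X: monthly rate = 9.75%/12 = 0.0081250; payment = 108,000 × 0.0081250 / (1 − (1+0.0081250)^−36) = $3,472.19.
Offer Y: at 5.05% the monthly rate is 0.0042083, so the payment is 108,000 × 0.0042083 / (1 − 1.0042083^−36) = $3,239.28.
Over 24 months: Offer X costs 24 × $3,472.19 = $83,332.56; Offer Y costs 24 × $3,239.28 + $1,080.00 = $78,822.72.
Offer Y is cheaper by $83,332.56 − $78,822.72 = $4,509.84.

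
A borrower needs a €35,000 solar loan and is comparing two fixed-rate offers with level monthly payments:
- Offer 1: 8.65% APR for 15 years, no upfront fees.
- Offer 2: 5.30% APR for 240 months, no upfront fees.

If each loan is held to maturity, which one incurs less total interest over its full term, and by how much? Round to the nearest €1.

Offer 2 by €5,756

Offer 1: monthly rate = 8.65%/12 = 0.0072083; payment = 35,000 × 0.0072083 / (1 − (1+0.0072083)^−180) = €347.74.
Total interest on Offer 1 = 180 × €347.74 − €35,000 = €27,593.20.
Offer 2: monthly rate = 5.3%/12 = 0.0044167; payment = 35,000 × 0.0044167 / (1 − (1+0.0044167)^−240) = €236.82.
Total interest on Offer 2 = 240 × €236.82 − €35,000 = €21,836.80.
Offer 2 is lower by €5,756.40.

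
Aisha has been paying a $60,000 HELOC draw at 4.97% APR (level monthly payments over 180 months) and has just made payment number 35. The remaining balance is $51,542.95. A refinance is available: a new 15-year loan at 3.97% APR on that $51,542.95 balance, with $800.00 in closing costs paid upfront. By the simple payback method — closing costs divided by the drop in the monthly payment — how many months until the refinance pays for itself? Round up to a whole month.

Current payment = 60,000 × 4.97%/12 / (1 − (1+0.0041417)^−180) = $473.54.
Refinanced payment = 51,542.95 × 0.0033083 / (1 − (1+0.0033083)^−180) = $380.48.
Monthly savings = $473.54 − $380.48 = $93.06.
Break-even = $800.00 / $93.06 = 8.60 → 9 months.

9 months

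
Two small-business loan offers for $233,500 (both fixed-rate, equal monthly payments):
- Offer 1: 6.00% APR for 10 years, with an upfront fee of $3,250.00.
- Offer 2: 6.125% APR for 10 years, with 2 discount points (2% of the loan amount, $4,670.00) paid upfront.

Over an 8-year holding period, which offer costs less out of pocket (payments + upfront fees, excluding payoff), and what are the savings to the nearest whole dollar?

Offer 1: at 6.00% the monthly rate is 0.0050000, so the payment is 233,500 × 0.0050000 / (1 − 1.0050000^−120) = $2,592.33.
Offer 2: monthly rate = 6.125%/12 = 0.0051042; payment = 233,500 × 0.0051042 / (1 − (1+0.0051042)^−120) = $2,607.01.
Over 96 months: Offer 1 costs 96 × $2,592.33 + $3,250.00 = $252,113.68; Offer 2 costs 96 × $2,607.01 + $4,670.00 = $254,942.96.
Offer 1 is cheaper by $254,942.96 − $252,113.68 = $2,829.28.

Offer 1 by $2,829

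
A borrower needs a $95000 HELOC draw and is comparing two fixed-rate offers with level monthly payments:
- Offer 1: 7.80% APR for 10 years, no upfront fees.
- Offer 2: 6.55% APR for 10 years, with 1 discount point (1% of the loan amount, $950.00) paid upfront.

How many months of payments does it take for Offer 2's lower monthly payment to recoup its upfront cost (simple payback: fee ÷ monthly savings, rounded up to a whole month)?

Offer 1: monthly rate = 7.8%/12 = 0.0065000; payment = 95,000 × 0.0065000 / (1 − (1+0.0065000)^−120) = $1,142.60.
Offer 2: at 6.55% the monthly rate is 0.0054583, so the payment is 95,000 × 0.0054583 / (1 − 1.0054583^−120) = $1,081.12.
Monthly savings = $1,142.60 − $1,081.12 = $61.48.
Break-even = $950.00 / $61.48 = 15.45 → 16 months.

16 months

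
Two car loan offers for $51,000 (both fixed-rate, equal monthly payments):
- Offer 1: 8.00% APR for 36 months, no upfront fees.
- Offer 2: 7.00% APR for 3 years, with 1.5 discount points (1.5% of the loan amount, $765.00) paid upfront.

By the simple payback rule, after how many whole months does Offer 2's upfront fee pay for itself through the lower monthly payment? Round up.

Offer 1: at 8.00% the monthly rate is 0.0066667, so the payment is 51,000 × 0.0066667 / (1 − 1.0066667^−36) = $1,598.15.
Offer 2: at 7.00% the monthly rate is 0.0058333, so the payment is 51,000 × 0.0058333 / (1 − 1.0058333^−36) = $1,574.73.
Monthly savings = $1,598.15 − $1,574.73 = $23.42.
Break-even = $765.00 / $23.42 = 32.66 → 33 months.

33 months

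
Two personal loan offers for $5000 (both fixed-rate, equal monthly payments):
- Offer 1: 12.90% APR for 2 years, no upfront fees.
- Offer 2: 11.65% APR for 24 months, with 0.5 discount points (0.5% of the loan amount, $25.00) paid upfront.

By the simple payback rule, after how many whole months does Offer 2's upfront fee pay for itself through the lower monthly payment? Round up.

Offer 1: at 12.90% the monthly rate is 0.0107500, so the payment is 5,000 × 0.0107500 / (1 − 1.0107500^−24) = $237.47.
Offer 2: monthly rate = 11.65%/12 = 0.0097083; payment = 5,000 × 0.0097083 / (1 − (1+0.0097083)^−24) = $234.55.
Monthly savings = $237.47 − $234.55 = $2.92.
Break-even = $25.00 / $2.92 = 8.56 → 9 months.

9 months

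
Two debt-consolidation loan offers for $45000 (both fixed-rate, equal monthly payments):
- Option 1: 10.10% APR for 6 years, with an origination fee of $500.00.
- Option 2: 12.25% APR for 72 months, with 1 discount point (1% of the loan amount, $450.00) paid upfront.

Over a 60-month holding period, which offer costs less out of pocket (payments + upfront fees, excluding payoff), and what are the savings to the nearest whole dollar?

Option 1 by $2,931

Option 1: monthly rate = 10.1%/12 = 0.0084167; payment = 45,000 × 0.0084167 / (1 − (1+0.0084167)^−72) = $835.93.
Option 2: monthly rate = 12.25%/12 = 0.0102083; payment = 45,000 × 0.0102083 / (1 − (1+0.0102083)^−72) = $885.62.
Over 60 months: Option 1 costs 60 × $835.93 + $500.00 = $50,655.80; Option 2 costs 60 × $885.62 + $450.00 = $53,587.20.
Option 1 is cheaper by $53,587.20 − $50,655.80 = $2,931.40.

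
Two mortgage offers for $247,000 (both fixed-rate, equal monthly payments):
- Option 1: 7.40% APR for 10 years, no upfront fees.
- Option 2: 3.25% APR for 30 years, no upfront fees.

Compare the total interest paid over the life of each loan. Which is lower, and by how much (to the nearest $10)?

Option 1 by $36,700

Option 1: monthly rate = 7.4%/12 = 0.0061667; payment = 247,000 × 0.0061667 / (1 − (1+0.0061667)^−120) = $2,919.06.
Total interest on Option 1 = 120 × $2,919.06 − $247,000 = $103,287.20.
Option 2: at 3.25% the monthly rate is 0.0027083, so the payment is 247,000 × 0.0027083 / (1 − 1.0027083^−360) = $1,074.96.
Total interest on Option 2 = 360 × $1,074.96 − $247,000 = $139,985.60.
Option 1 is lower by $36,698.40.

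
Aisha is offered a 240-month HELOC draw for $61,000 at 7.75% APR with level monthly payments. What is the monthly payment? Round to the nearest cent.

At 7.75% the monthly rate is 0.0064583, so the payment is 61,000 × 0.0064583 / (1 − 1.0064583^−240) = $500.78.

$500.78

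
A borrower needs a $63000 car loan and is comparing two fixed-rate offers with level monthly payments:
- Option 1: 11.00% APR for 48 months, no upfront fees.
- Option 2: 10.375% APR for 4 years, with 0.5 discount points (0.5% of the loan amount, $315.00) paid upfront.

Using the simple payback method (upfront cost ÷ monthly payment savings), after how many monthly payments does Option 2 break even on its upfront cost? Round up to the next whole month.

Option 1: monthly rate = 11%/12 = 0.0091667; payment = 63,000 × 0.0091667 / (1 − (1+0.0091667)^−48) = $1,628.27.
Option 2: at 10.375% the monthly rate is 0.0086458, so the payment is 63,000 × 0.0086458 / (1 − 1.0086458^−48) = $1,609.21.
Monthly savings = $1,628.27 − $1,609.21 = $19.06.
Break-even = $315.00 / $19.06 = 16.53 → 17 months.

17 months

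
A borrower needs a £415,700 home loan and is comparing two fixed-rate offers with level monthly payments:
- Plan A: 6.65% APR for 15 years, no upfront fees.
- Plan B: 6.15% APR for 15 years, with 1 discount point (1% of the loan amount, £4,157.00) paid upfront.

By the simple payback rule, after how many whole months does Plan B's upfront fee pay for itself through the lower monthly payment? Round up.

Plan A: monthly rate = 6.65%/12 = 0.0055417; payment = 415,700 × 0.0055417 / (1 − (1+0.0055417)^−180) = £3,655.56.
Plan B: monthly rate = 6.15%/12 = 0.0051250; payment = 415,700 × 0.0051250 / (1 − (1+0.0051250)^−180) = £3,541.69.
Monthly savings = £3,655.56 − £3,541.69 = £113.87.
Break-even = £4,157.00 / £113.87 = 36.51 → 37 months.

37 months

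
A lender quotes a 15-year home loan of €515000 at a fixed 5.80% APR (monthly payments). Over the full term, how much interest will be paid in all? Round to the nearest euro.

€257,274

Monthly rate = 5.8%/12 = 0.0048333; payment = 515,000 × 0.0048333 / (1 − (1+0.0048333)^−180) = €4,290.41.
Total paid = 180 × €4,290.41 = €772,273.80; interest = €772,273.80 − €515,000 = €257,273.80.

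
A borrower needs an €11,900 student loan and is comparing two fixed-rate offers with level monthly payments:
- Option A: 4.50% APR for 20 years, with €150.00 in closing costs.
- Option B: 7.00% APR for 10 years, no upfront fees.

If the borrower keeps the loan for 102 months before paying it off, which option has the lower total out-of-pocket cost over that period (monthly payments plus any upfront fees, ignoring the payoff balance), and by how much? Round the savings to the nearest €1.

Option A by €6,264

Option A: monthly rate = 4.5%/12 = 0.0037500; payment = 11,900 × 0.0037500 / (1 − (1+0.0037500)^−240) = €75.29.
Option B: monthly rate = 7%/12 = 0.0058333; payment = 11,900 × 0.0058333 / (1 − (1+0.0058333)^−120) = €138.17.
Over 102 months: Option A costs 102 × €75.29 + €150.00 = €7,829.58; Option B costs 102 × €138.17 = €14,093.34.
Option A is cheaper by €14,093.34 − €7,829.58 = €6,263.76.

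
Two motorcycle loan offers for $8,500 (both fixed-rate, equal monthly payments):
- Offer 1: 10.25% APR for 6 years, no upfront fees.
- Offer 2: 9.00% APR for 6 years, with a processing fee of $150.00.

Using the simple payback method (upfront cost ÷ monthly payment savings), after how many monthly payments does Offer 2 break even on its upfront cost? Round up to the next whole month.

29 months

Offer 1: monthly rate = 10.25%/12 = 0.0085417; payment = 8,500 × 0.0085417 / (1 − (1+0.0085417)^−72) = $158.54.
Offer 2: monthly rate = 9%/12 = 0.0075000; payment = 8,500 × 0.0075000 / (1 − (1+0.0075000)^−72) = $153.22.
Monthly savings = $158.54 − $153.22 = $5.32.
Break-even = $150.00 / $5.32 = 28.20 → 29 months.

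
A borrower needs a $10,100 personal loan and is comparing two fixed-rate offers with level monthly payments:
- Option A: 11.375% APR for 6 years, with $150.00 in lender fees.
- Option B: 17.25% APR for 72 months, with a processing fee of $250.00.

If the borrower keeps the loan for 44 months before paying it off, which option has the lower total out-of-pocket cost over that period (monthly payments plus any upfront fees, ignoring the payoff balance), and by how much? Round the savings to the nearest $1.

Option A: at 11.375% the monthly rate is 0.0094792, so the payment is 10,100 × 0.0094792 / (1 − 1.0094792^−72) = $194.19.
Option B: at 17.25% the monthly rate is 0.0143750, so the payment is 10,100 × 0.0143750 / (1 − 1.0143750^−72) = $226.10.
Over 44 months: Option A costs 44 × $194.19 + $150.00 = $8,694.36; Option B costs 44 × $226.10 + $250.00 = $10,198.40.
Option A is cheaper by $10,198.40 − $8,694.36 = $1,504.04.

Option A by $1,504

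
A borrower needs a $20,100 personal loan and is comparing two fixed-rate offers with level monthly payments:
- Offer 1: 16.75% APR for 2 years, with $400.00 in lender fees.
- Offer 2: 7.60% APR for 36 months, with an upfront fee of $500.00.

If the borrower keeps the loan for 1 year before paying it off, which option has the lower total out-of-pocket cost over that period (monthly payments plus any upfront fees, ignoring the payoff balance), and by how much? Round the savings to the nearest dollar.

Offer 1: monthly rate = 16.75%/12 = 0.0139583; payment = 20,100 × 0.0139583 / (1 − (1+0.0139583)^−24) = $991.38.
Offer 2: at 7.60% the monthly rate is 0.0063333, so the payment is 20,100 × 0.0063333 / (1 − 1.0063333^−36) = $626.16.
Over 12 months: Offer 1 costs 12 × $991.38 + $400.00 = $12,296.56; Offer 2 costs 12 × $626.16 + $500.00 = $8,013.92.
Offer 2 is cheaper by $12,296.56 − $8,013.92 = $4,282.64.

Offer 2 by $4,283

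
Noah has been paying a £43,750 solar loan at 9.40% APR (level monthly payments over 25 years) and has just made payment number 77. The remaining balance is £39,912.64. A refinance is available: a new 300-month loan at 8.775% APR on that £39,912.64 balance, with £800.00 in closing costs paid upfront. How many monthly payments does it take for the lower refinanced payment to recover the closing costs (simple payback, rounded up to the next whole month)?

16 months

Current payment = 43,750 × 9.4%/12 / (1 − (1+0.0078333)^−300) = £379.21.
Refinanced payment = 39,912.64 × 0.0073125 / (1 − (1+0.0073125)^−300) = £328.82.
Monthly savings = £379.21 − £328.82 = £50.39.
Break-even = £800.00 / £50.39 = 15.88 → 16 months.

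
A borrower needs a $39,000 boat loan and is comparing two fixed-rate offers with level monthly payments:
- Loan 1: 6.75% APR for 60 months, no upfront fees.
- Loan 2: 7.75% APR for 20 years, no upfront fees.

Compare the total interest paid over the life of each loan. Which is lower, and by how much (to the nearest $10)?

Loan 1 by $30,780

Loan 1: at 6.75% the monthly rate is 0.0056250, so the payment is 39,000 × 0.0056250 / (1 − 1.0056250^−60) = $767.65.
Total interest on Loan 1 = 60 × $767.65 − $39,000 = $7,059.00.
Loan 2: at 7.75% the monthly rate is 0.0064583, so the payment is 39,000 × 0.0064583 / (1 − 1.0064583^−240) = $320.17.
Total interest on Loan 2 = 240 × $320.17 − $39,000 = $37,840.80.
Loan 1 is lower by $30,781.80.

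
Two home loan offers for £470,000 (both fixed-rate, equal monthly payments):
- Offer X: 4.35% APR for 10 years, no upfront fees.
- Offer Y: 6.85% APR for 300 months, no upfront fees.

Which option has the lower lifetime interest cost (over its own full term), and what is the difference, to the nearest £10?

Offer X by £402,660

Offer X: at 4.35% the monthly rate is 0.0036250, so the payment is 470,000 × 0.0036250 / (1 − 1.0036250^−120) = £4,837.09.
Total interest on Offer X = 120 × £4,837.09 − £470,000 = £110,450.80.
Offer Y: at 6.85% the monthly rate is 0.0057083, so the payment is 470,000 × 0.0057083 / (1 − 1.0057083^−300) = £3,277.02.
Total interest on Offer Y = 300 × £3,277.02 − £470,000 = £513,106.00.
Offer X is lower by £402,655.20.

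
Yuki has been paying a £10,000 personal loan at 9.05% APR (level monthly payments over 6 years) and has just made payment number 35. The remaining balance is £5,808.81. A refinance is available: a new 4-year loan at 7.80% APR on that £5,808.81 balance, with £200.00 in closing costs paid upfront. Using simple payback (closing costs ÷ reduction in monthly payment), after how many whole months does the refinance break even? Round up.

6 months

Current payment = 10,000 × 9.05%/12 / (1 − (1+0.0075417)^−72) = £180.50.
Refinanced payment = 5,808.81 × 0.0065000 / (1 − (1+0.0065000)^−48) = £141.27.
Monthly savings = £180.50 − £141.27 = £39.23.
Break-even = £200.00 / £39.23 = 5.10 → 6 months.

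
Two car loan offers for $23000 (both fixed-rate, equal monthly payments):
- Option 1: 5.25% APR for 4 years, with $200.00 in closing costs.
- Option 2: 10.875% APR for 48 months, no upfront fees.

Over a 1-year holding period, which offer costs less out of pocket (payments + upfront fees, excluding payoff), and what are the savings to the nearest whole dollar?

Option 1 by $529

Option 1: at 5.25% the monthly rate is 0.0043750, so the payment is 23,000 × 0.0043750 / (1 − 1.0043750^−48) = $532.28.
Option 2: monthly rate = 10.875%/12 = 0.0090625; payment = 23,000 × 0.0090625 / (1 − (1+0.0090625)^−48) = $593.05.
Over 12 months: Option 1 costs 12 × $532.28 + $200.00 = $6,587.36; Option 2 costs 12 × $593.05 = $7,116.60.
Option 1 is cheaper by $7,116.60 − $6,587.36 = $529.24.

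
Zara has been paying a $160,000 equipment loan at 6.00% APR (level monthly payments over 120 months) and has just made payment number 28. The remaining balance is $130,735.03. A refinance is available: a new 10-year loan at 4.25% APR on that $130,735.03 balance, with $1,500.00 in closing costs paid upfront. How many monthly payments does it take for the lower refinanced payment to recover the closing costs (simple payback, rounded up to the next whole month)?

Current payment = 160,000 × 6%/12 / (1 − (1+0.0050000)^−120) = $1,776.33.
Refinanced payment = 130,735.03 × 0.0035417 / (1 − (1+0.0035417)^−120) = $1,339.22.
Monthly savings = $1,776.33 − $1,339.22 = $437.11.
Break-even = $1,500.00 / $437.11 = 3.43 → 4 months.

4 months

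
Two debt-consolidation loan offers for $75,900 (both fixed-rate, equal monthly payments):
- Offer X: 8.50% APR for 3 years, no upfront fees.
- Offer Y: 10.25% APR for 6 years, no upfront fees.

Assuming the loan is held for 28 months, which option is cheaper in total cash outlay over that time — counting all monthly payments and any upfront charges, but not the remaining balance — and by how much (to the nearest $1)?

Offer X: monthly rate = 8.5%/12 = 0.0070833; payment = 75,900 × 0.0070833 / (1 − (1+0.0070833)^−36) = $2,395.98.
Offer Y: monthly rate = 10.25%/12 = 0.0085417; payment = 75,900 × 0.0085417 / (1 − (1+0.0085417)^−72) = $1,415.70.
Over 28 months: Offer X costs 28 × $2,395.98 = $67,087.44; Offer Y costs 28 × $1,415.70 = $39,639.60.
Offer Y is cheaper by $67,087.44 − $39,639.60 = $27,447.84.

Offer Y by $27,448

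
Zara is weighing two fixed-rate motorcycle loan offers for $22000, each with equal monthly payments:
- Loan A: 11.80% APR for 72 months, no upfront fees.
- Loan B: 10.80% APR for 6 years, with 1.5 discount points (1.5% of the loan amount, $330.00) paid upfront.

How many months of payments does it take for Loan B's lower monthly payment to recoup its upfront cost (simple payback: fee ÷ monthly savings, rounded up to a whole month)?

30 months

Loan A: monthly rate = 11.8%/12 = 0.0098333; payment = 22,000 × 0.0098333 / (1 − (1+0.0098333)^−72) = $427.82.
Loan B: monthly rate = 10.8%/12 = 0.0090000; payment = 22,000 × 0.0090000 / (1 − (1+0.0090000)^−72) = $416.50.
Monthly savings = $427.82 − $416.50 = $11.32.
Break-even = $330.00 / $11.32 = 29.15 → 30 months.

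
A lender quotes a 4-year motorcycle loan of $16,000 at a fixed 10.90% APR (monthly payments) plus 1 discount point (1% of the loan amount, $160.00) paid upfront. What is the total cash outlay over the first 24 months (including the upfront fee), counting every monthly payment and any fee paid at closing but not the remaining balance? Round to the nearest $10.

At 10.90% the monthly rate is 0.0090833, so the payment is 16,000 × 0.0090833 / (1 − 1.0090833^−48) = $412.75.
Total outlay = 24 × $412.75 + $160.00 = $10,066.00.

$10,070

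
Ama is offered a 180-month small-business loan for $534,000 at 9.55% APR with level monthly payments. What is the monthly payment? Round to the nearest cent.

Monthly rate = 9.55%/12 = 0.0079583; payment = 534,000 × 0.0079583 / (1 − (1+0.0079583)^−180) = $5,592.28.

$5,592.28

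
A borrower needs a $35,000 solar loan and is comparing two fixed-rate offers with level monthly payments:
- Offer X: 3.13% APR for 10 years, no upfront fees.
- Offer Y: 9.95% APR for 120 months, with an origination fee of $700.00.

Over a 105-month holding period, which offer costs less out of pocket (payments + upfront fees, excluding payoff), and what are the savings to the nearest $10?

Offer X: monthly rate = 3.13%/12 = 0.0026083; payment = 35,000 × 0.0026083 / (1 − (1+0.0026083)^−120) = $340.07.
Offer Y: monthly rate = 9.95%/12 = 0.0082917; payment = 35,000 × 0.0082917 / (1 − (1+0.0082917)^−120) = $461.56.
Over 105 months: Offer X costs 105 × $340.07 = $35,707.35; Offer Y costs 105 × $461.56 + $700.00 = $49,163.80.
Offer X is cheaper by $49,163.80 − $35,707.35 = $13,456.45.

Offer X by $13,460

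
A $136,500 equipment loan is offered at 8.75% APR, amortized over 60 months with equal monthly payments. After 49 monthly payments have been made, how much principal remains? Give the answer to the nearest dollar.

With monthly rate i = 8.75%/12 = 0.0072917, the balance after k of n payments is P · [(1+i)^n − (1+i)^k] / [(1+i)^n − 1].
(1+0.0072917)^60 = 1.54637373 and (1+0.0072917)^49 = 1.42760089, so the balance is 136,500 × (1.54637373 − 1.42760089) / (1.54637373 − 1) = $29,672.90.

$29,673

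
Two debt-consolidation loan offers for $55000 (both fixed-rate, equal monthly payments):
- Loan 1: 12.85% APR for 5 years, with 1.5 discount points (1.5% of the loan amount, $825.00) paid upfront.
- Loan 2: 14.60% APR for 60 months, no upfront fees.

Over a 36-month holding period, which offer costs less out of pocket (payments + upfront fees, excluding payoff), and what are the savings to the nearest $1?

Loan 1: monthly rate = 12.85%/12 = 0.0107083; payment = 55,000 × 0.0107083 / (1 − (1+0.0107083)^−60) = $1,247.20.
Loan 2: at 14.60% the monthly rate is 0.0121667, so the payment is 55,000 × 0.0121667 / (1 − 1.0121667^−60) = $1,296.93.
Over 36 months: Loan 1 costs 36 × $1,247.20 + $825.00 = $45,724.20; Loan 2 costs 36 × $1,296.93 = $46,689.48.
Loan 1 is cheaper by $46,689.48 − $45,724.20 = $965.28.

Loan 1 by $965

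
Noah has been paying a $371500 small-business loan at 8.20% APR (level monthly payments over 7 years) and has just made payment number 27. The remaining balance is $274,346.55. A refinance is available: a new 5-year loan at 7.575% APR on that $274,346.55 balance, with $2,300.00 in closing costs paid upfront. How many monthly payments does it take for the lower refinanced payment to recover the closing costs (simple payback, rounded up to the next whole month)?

Current payment = 371,500 × 8.2%/12 / (1 − (1+0.0068333)^−84) = $5,827.37.
Refinanced payment = 274,346.55 × 0.0063125 / (1 − (1+0.0063125)^−60) = $5,507.12.
Monthly savings = $5,827.37 − $5,507.12 = $320.25.
Break-even = $2,300.00 / $320.25 = 7.18 → 8 months.

8 months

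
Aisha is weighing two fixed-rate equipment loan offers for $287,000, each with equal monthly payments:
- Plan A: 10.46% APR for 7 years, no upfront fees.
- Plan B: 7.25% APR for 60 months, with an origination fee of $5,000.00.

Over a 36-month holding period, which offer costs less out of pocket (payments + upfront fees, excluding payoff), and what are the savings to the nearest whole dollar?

Plan A: monthly rate = 10.46%/12 = 0.0087167; payment = 287,000 × 0.0087167 / (1 − (1+0.0087167)^−84) = $4,833.03.
Plan B: at 7.25% the monthly rate is 0.0060417, so the payment is 287,000 × 0.0060417 / (1 − 1.0060417^−60) = $5,716.86.
Over 36 months: Plan A costs 36 × $4,833.03 = $173,989.08; Plan B costs 36 × $5,716.86 + $5,000.00 = $210,806.96.
Plan A is cheaper by $210,806.96 − $173,989.08 = $36,817.88.

Plan A by $36,818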